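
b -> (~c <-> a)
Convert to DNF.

~b | (c & ~a) | (a & ~c)

b -> (~c <-> a)
≡ ~b | (~c <-> a)   [eliminate ->]
≡ ~b | ((~c -> a) & (a -> ~c))   [eliminate <->]
≡ ~b | ((~~c | a) & (a -> ~c))   [eliminate ->]
≡ ~b | ((~~c | a) & (~a | ~c))   [eliminate ->]
≡ ~b | ((c | a) & (~a | ~c))   [double negation]
≡ ~b | (c & ~a) | (c & ~c) | (a & ~a) | (a & ~c)   [distribute & over |]
≡ ~b | (c & ~a) | (a & ~c)   [simplify]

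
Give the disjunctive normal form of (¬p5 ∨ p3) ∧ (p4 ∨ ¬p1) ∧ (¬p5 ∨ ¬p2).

(¬p5 ∧ p4) ∨ (¬p5 ∧ ¬p1) ∨ (p3 ∧ p4 ∧ ¬p2) ∨ (p3 ∧ ¬p1 ∧ ¬p2)

(¬p5 ∨ p3) ∧ (p4 ∨ ¬p1) ∧ (¬p5 ∨ ¬p2)
≡ (¬p5 ∧ p4 ∧ ¬p5) ∨ (¬p5 ∧ p4 ∧ ¬p2) ∨ (¬p5 ∧ ¬p1 ∧ ¬p5) ∨ (¬p5 ∧ ¬p1 ∧ ¬p2) ∨ (p3 ∧ p4 ∧ ¬p5) ∨ (p3 ∧ p4 ∧ ¬p2) ∨ (p3 ∧ ¬p1 ∧ ¬p5) ∨ (p3 ∧ ¬p1 ∧ ¬p2)   [distribute ∧ over ∨]
≡ (¬p5 ∧ p4) ∨ (¬p5 ∧ ¬p1) ∨ (p3 ∧ p4 ∧ ¬p2) ∨ (p3 ∧ ¬p1 ∧ ¬p2)   [simplify]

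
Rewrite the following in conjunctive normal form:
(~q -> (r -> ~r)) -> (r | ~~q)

r | q

(~q -> (r -> ~r)) -> (r | ~~q)
≡ ~(~q -> (r -> ~r)) | r | ~~q   [eliminate ->]
≡ ~(~~q | (r -> ~r)) | r | ~~q   [eliminate ->]
≡ ~(~~q | ~r | ~r) | r | ~~q   [eliminate ->]
≡ (~~~q & ~~r & ~~r) | r | ~~q   [De Morgan]
≡ (~q & ~~r & ~~r) | r | ~~q   [double negation]
≡ (~q & r & ~~r) | r | ~~q   [double negation]
≡ (~q & r & r) | r | ~~q   [double negation]
≡ (~q & r & r) | r | q   [double negation]
≡ (~q | r | q) & (r | r | q) & (r | r | q)   [distribute | over &]
≡ r | q   [simplify]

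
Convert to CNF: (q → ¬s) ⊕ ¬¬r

(¬q ∨ ¬s ∨ r) ∧ (q ∨ ¬r) ∧ (s ∨ ¬r)

(q → ¬s) ⊕ ¬¬r
≡ ((q → ¬s) ∨ ¬¬r) ∧ ¬((q → ¬s) ∧ ¬¬r)   [expand ⊕]
≡ (¬q ∨ ¬s ∨ ¬¬r) ∧ ¬((q → ¬s) ∧ ¬¬r)   [eliminate →]
≡ (¬q ∨ ¬s ∨ ¬¬r) ∧ ¬((¬q ∨ ¬s) ∧ ¬¬r)   [eliminate →]
≡ (¬q ∨ ¬s ∨ r) ∧ ¬((¬q ∨ ¬s) ∧ ¬¬r)   [double negation]
≡ (¬q ∨ ¬s ∨ r) ∧ (¬(¬q ∨ ¬s) ∨ ¬¬¬r)   [De Morgan]
≡ (¬q ∨ ¬s ∨ r) ∧ ((¬¬q ∧ ¬¬s) ∨ ¬¬¬r)   [De Morgan]
≡ (¬q ∨ ¬s ∨ r) ∧ ((q ∧ ¬¬s) ∨ ¬¬¬r)   [double negation]
≡ (¬q ∨ ¬s ∨ r) ∧ ((q ∧ s) ∨ ¬¬¬r)   [double negation]
≡ (¬q ∨ ¬s ∨ r) ∧ ((q ∧ s) ∨ ¬r)   [double negation]
≡ (¬q ∨ ¬s ∨ r) ∧ (q ∨ ¬r) ∧ (s ∨ ¬r)   [distribute ∨ over ∧]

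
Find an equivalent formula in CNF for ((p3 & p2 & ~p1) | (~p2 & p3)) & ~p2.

((p3 & p2 & ~p1) | (~p2 & p3)) & ~p2
≡ (p3 | ~p2) & (p3 | p3) & (p2 | ~p2) & (p2 | p3) & (~p1 | ~p2) & (~p1 | p3) & ~p2   (distribute | over &)
≡ p3 & ~p2   (simplify)

p3 & ~p2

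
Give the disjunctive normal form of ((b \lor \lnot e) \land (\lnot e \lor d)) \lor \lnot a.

((b \lor \lnot e) \land (\lnot e \lor d)) \lor \lnot a
≡ (b \land \lnot e) \lor (b \land d) \lor (\lnot e \land \lnot e) \lor (\lnot e \land d) \lor \lnot a   (distribute \land over \lor)
≡ (b \land d) \lor \lnot e \lor \lnot a   (simplify)

(b \land d) \lor \lnot e \lor \lnot a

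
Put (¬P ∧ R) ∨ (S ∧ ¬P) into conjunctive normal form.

(¬P ∧ R) ∨ (S ∧ ¬P)
= (¬P ∨ S) ∧ (¬P ∨ ¬P) ∧ (R ∨ S) ∧ (R ∨ ¬P)   [distribute ∨ over ∧]
= ¬P ∧ (R ∨ S)   [simplify]

¬P ∧ (R ∨ S)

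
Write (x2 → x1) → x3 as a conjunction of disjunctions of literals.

(x2 → x1) → x3
= ¬(x2 → x1) ∨ x3   [eliminate →]
= ¬(¬x2 ∨ x1) ∨ x3   [eliminate →]
= (¬¬x2 ∧ ¬x1) ∨ x3   [De Morgan]
= (x2 ∧ ¬x1) ∨ x3   [double negation]
= (x2 ∨ x3) ∧ (¬x1 ∨ x3)   [distribute ∨ over ∧]

(x2 ∨ x3) ∧ (¬x1 ∨ x3)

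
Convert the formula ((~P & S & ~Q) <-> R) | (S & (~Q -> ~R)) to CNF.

((~P & S & ~Q) <-> R) | (S & (~Q -> ~R))
≡ (((~P & S & ~Q) -> R) & (R -> (~P & S & ~Q))) | (S & (~Q -> ~R))
≡ ((~(~P & S & ~Q) | R) & (R -> (~P & S & ~Q))) | (S & (~Q -> ~R))
≡ ((~(~P & S & ~Q) | R) & (~R | (~P & S & ~Q))) | (S & (~Q -> ~R))
≡ ((~(~P & S & ~Q) | R) & (~R | (~P & S & ~Q))) | (S & (~~Q | ~R))
≡ ((~~P | ~S | ~~Q | R) & (~R | (~P & S & ~Q))) | (S & (~~Q | ~R))
≡ ((P | ~S | ~~Q | R) & (~R | (~P & S & ~Q))) | (S & (~~Q | ~R))
≡ ((P | ~S | Q | R) & (~R | (~P & S & ~Q))) | (S & (~~Q | ~R))
≡ ((P | ~S | Q | R) & (~R | (~P & S & ~Q))) | (S & (Q | ~R))
≡ (P | ~S | Q | R | S) & (P | ~S | Q | R | Q | ~R) & (~R | ~P | S) & (~R | ~P | Q | ~R) & (~R | S | S) & (~R | S | Q | ~R) & (~R | ~Q | S) & (~R | ~Q | Q | ~R)
≡ (~R | ~P | Q) & (~R | S)

(~R | ~P | Q) & (~R | S)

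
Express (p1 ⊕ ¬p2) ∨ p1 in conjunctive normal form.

p1 ∨ ¬p2

(p1 ⊕ ¬p2) ∨ p1
≡ ((p1 ∨ ¬p2) ∧ ¬(p1 ∧ ¬p2)) ∨ p1   [expand ⊕]
≡ ((p1 ∨ ¬p2) ∧ (¬p1 ∨ ¬¬p2)) ∨ p1   [De Morgan]
≡ ((p1 ∨ ¬p2) ∧ (¬p1 ∨ p2)) ∨ p1   [double negation]
≡ (p1 ∨ ¬p2 ∨ p1) ∧ (¬p1 ∨ p2 ∨ p1)   [distribute ∨ over ∧]
≡ p1 ∨ ¬p2   [simplify]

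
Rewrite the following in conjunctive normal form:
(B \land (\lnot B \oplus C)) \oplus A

(B \land (\lnot B \oplus C)) \oplus A
≡ ((B \land (\lnot B \oplus C)) \lor A) \land \lnot (B \land (\lnot B \oplus C) \land A)   [expand \oplus]
≡ ((B \land (\lnot B \lor C) \land \lnot (\lnot B \land C)) \lor A) \land \lnot (B \land (\lnot B \oplus C) \land A)   [expand \oplus]
≡ ((B \land (\lnot B \lor C) \land \lnot (\lnot B \land C)) \lor A) \land \lnot (B \land (\lnot B \lor C) \land \lnot (\lnot B \land C) \land A)   [expand \oplus]
≡ ((B \land (\lnot B \lor C) \land (\lnot \lnot B \lor \lnot C)) \lor A) \land \lnot (B \land (\lnot B \lor C) \land \lnot (\lnot B \land C) \land A)   [De Morgan]
≡ ((B \land (\lnot B \lor C) \land (B \lor \lnot C)) \lor A) \land \lnot (B \land (\lnot B \lor C) \land \lnot (\lnot B \land C) \land A)   [double negation]
≡ ((B \land (\lnot B \lor C) \land (B \lor \lnot C)) \lor A) \land (\lnot B \lor \lnot (\lnot B \lor C) \lor \lnot \lnot (\lnot B \land C) \lor \lnot A)   [De Morgan]
≡ ((B \land (\lnot B \lor C) \land (B \lor \lnot C)) \lor A) \land (\lnot B \lor (\lnot \lnot B \land \lnot C) \lor \lnot \lnot (\lnot B \land C) \lor \lnot A)   [De Morgan]
≡ ((B \land (\lnot B \lor C) \land (B \lor \lnot C)) \lor A) \land (\lnot B \lor (B \land \lnot C) \lor \lnot \lnot (\lnot B \land C) \lor \lnot A)   [double negation]
≡ ((B \land (\lnot B \lor C) \land (B \lor \lnot C)) \lor A) \land (\lnot B \lor (B \land \lnot C) \lor (\lnot B \land C) \lor \lnot A)   [double negation]
≡ (B \lor A) \land (\lnot B \lor C \lor A) \land (B \lor \lnot C \lor A) \land (\lnot B \lor B \lor \lnot B \lor \lnot A) \land (\lnot B \lor B \lor C \lor \lnot A) \land (\lnot B \lor \lnot C \lor \lnot B \lor \lnot A) \land (\lnot B \lor \lnot C \lor C \lor \lnot A)   [distribute \lor over \land]
≡ (B \lor A) \land (\lnot B \lor C \lor A) \land (\lnot B \lor \lnot C \lor \lnot A)   [simplify]

(B \lor A) \land (\lnot B \lor C \lor A) \land (\lnot B \lor \lnot C \lor \lnot A)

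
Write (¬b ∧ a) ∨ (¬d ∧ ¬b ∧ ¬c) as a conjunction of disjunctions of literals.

¬b ∧ (a ∨ ¬d) ∧ (a ∨ ¬c)

(¬b ∧ a) ∨ (¬d ∧ ¬b ∧ ¬c)
≡ (¬b ∨ ¬d) ∧ (¬b ∨ ¬b) ∧ (¬b ∨ ¬c) ∧ (a ∨ ¬d) ∧ (a ∨ ¬b) ∧ (a ∨ ¬c)
≡ ¬b ∧ (a ∨ ¬d) ∧ (a ∨ ¬c)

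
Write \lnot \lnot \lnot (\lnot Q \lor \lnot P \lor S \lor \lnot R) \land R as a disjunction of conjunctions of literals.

Q \land P \land \lnot S \land R

\lnot \lnot \lnot (\lnot Q \lor \lnot P \lor S \lor \lnot R) \land R
≡ \lnot (\lnot Q \lor \lnot P \lor S \lor \lnot R) \land R   (double negation)
≡ \lnot \lnot Q \land \lnot \lnot P \land \lnot S \land \lnot \lnot R \land R   (De Morgan)
≡ Q \land \lnot \lnot P \land \lnot S \land \lnot \lnot R \land R   (double negation)
≡ Q \land P \land \lnot S \land \lnot \lnot R \land R   (double negation)
≡ Q \land P \land \lnot S \land R \land R   (double negation)
≡ Q \land P \land \lnot S \land R   (simplify)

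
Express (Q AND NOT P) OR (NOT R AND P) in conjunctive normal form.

(Q OR NOT R) AND (Q OR P) AND (NOT P OR NOT R)

(Q AND NOT P) OR (NOT R AND P)
⇔ (Q OR NOT R) AND (Q OR P) AND (NOT P OR NOT R) AND (NOT P OR P)
⇔ (Q OR NOT R) AND (Q OR P) AND (NOT P OR NOT R)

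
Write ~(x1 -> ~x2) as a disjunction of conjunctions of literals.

~(x1 -> ~x2)
≡ ~(~x1 | ~x2)   (eliminate ->)
≡ ~~x1 & ~~x2   (De Morgan)
≡ x1 & ~~x2   (double negation)
≡ x1 & x2   (double negation)

x1 & x2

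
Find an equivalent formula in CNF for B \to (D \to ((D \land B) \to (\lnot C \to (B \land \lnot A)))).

B \to (D \to ((D \land B) \to (\lnot C \to (B \land \lnot A))))
≡ \lnot B \lor (D \to ((D \land B) \to (\lnot C \to (B \land \lnot A))))   (eliminate \to)
≡ \lnot B \lor \lnot D \lor ((D \land B) \to (\lnot C \to (B \land \lnot A)))   (eliminate \to)
≡ \lnot B \lor \lnot D \lor \lnot (D \land B) \lor (\lnot C \to (B \land \lnot A))   (eliminate \to)
≡ \lnot B \lor \lnot D \lor \lnot (D \land B) \lor \lnot \lnot C \lor (B \land \lnot A)   (eliminate \to)
≡ \lnot B \lor \lnot D \lor \lnot D \lor \lnot B \lor \lnot \lnot C \lor (B \land \lnot A)   (De Morgan)
≡ \lnot B \lor \lnot D \lor \lnot D \lor \lnot B \lor C \lor (B \land \lnot A)   (double negation)
≡ (\lnot B \lor \lnot D \lor \lnot D \lor \lnot B \lor C \lor B) \land (\lnot B \lor \lnot D \lor \lnot D \lor \lnot B \lor C \lor \lnot A)   (distribute \lor over \land)
≡ \lnot B \lor \lnot D \lor C \lor \lnot A   (simplify)

\lnot B \lor \lnot D \lor C \lor \lnot A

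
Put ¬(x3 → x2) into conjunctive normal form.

x3 ∧ ¬x2

¬(x3 → x2)
≡ ¬(¬x3 ∨ x2)   (eliminate →)
≡ ¬¬x3 ∧ ¬x2   (De Morgan)
≡ x3 ∧ ¬x2   (double negation)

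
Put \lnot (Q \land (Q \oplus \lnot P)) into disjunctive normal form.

\lnot (Q \land (Q \oplus \lnot P))
⇔ \lnot (Q \land ((Q \land \lnot \lnot P) \lor (\lnot Q \land \lnot P)))   [expand \oplus]
⇔ \lnot Q \lor \lnot ((Q \land \lnot \lnot P) \lor (\lnot Q \land \lnot P))   [De Morgan]
⇔ \lnot Q \lor (\lnot (Q \land \lnot \lnot P) \land \lnot (\lnot Q \land \lnot P))   [De Morgan]
⇔ \lnot Q \lor ((\lnot Q \lor \lnot \lnot \lnot P) \land \lnot (\lnot Q \land \lnot P))   [De Morgan]
⇔ \lnot Q \lor ((\lnot Q \lor \lnot P) \land \lnot (\lnot Q \land \lnot P))   [double negation]
⇔ \lnot Q \lor ((\lnot Q \lor \lnot P) \land (\lnot \lnot Q \lor \lnot \lnot P))   [De Morgan]
⇔ \lnot Q \lor ((\lnot Q \lor \lnot P) \land (Q \lor \lnot \lnot P))   [double negation]
⇔ \lnot Q \lor ((\lnot Q \lor \lnot P) \land (Q \lor P))   [double negation]
⇔ \lnot Q \lor (\lnot Q \land Q) \lor (\lnot Q \land P) \lor (\lnot P \land Q) \lor (\lnot P \land P)   [distribute \land over \lor]
⇔ \lnot Q \lor (\lnot P \land Q)   [simplify]

\lnot Q \lor (\lnot P \land Q)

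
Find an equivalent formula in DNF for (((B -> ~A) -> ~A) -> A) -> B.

(((B -> ~A) -> ~A) -> A) -> B
= ~(((B -> ~A) -> ~A) -> A) | B   (eliminate ->)
= ~(~((B -> ~A) -> ~A) | A) | B   (eliminate ->)
= ~(~(~(B -> ~A) | ~A) | A) | B   (eliminate ->)
= ~(~(~(~B | ~A) | ~A) | A) | B   (eliminate ->)
= (~~(~(~B | ~A) | ~A) & ~A) | B   (De Morgan)
= ((~(~B | ~A) | ~A) & ~A) | B   (double negation)
= (((~~B & ~~A) | ~A) & ~A) | B   (De Morgan)
= (((B & ~~A) | ~A) & ~A) | B   (double negation)
= (((B & A) | ~A) & ~A) | B   (double negation)
= (B & A & ~A) | (~A & ~A) | B   (distribute & over |)
= ~A | B   (simplify)

~A | B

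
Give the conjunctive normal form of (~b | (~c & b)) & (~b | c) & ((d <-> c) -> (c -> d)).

(~b | (~c & b)) & (~b | c) & ((d <-> c) -> (c -> d))
⇔ (~b | (~c & b)) & (~b | c) & (~(d <-> c) | (c -> d))   (eliminate ->)
⇔ (~b | (~c & b)) & (~b | c) & (~((d -> c) & (c -> d)) | (c -> d))   (eliminate <->)
⇔ (~b | (~c & b)) & (~b | c) & (~((~d | c) & (c -> d)) | (c -> d))   (eliminate ->)
⇔ (~b | (~c & b)) & (~b | c) & (~((~d | c) & (~c | d)) | (c -> d))   (eliminate ->)
⇔ (~b | (~c & b)) & (~b | c) & (~((~d | c) & (~c | d)) | ~c | d)   (eliminate ->)
⇔ (~b | (~c & b)) & (~b | c) & (~(~d | c) | ~(~c | d) | ~c | d)   (De Morgan)
⇔ (~b | (~c & b)) & (~b | c) & ((~~d & ~c) | ~(~c | d) | ~c | d)   (De Morgan)
⇔ (~b | (~c & b)) & (~b | c) & ((d & ~c) | ~(~c | d) | ~c | d)   (double negation)
⇔ (~b | (~c & b)) & (~b | c) & ((d & ~c) | (~~c & ~d) | ~c | d)   (De Morgan)
⇔ (~b | (~c & b)) & (~b | c) & ((d & ~c) | (c & ~d) | ~c | d)   (double negation)
⇔ (~b | ~c) & (~b | b) & (~b | c) & (d | c | ~c | d) & (d | ~d | ~c | d) & (~c | c | ~c | d) & (~c | ~d | ~c | d)   (distribute | over &)
⇔ (~b | ~c) & (~b | c)   (simplify)

(~b | ~c) & (~b | c)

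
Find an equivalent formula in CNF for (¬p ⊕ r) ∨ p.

p ∨ ¬r

(¬p ⊕ r) ∨ p
≡ ((¬p ∨ r) ∧ ¬(¬p ∧ r)) ∨ p   [expand ⊕]
≡ ((¬p ∨ r) ∧ (¬¬p ∨ ¬r)) ∨ p   [De Morgan]
≡ ((¬p ∨ r) ∧ (p ∨ ¬r)) ∨ p   [double negation]
≡ (¬p ∨ r ∨ p) ∧ (p ∨ ¬r ∨ p)   [distribute ∨ over ∧]
≡ p ∨ ¬r   [simplify]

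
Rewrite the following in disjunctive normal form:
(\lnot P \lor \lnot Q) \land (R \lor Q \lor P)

(\lnot P \lor \lnot Q) \land (R \lor Q \lor P)
≡ \lnot P \land R \lor \lnot P \land Q \lor \lnot P \land P \lor \lnot Q \land R \lor \lnot Q \land Q \lor \lnot Q \land P   (distribute \land over \lor)
≡ \lnot P \land R \lor \lnot P \land Q \lor \lnot Q \land R \lor \lnot Q \land P   (simplify)

\lnot P \land R \lor \lnot P \land Q \lor \lnot Q \land R \lor \lnot Q \land P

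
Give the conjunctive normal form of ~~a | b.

a | b

~~a | b
≡ a | b   [double negation]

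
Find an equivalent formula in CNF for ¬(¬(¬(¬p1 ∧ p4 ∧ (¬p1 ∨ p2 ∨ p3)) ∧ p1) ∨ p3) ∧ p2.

¬(¬(¬(¬p1 ∧ p4 ∧ (¬p1 ∨ p2 ∨ p3)) ∧ p1) ∨ p3) ∧ p2
= ¬¬(¬(¬p1 ∧ p4 ∧ (¬p1 ∨ p2 ∨ p3)) ∧ p1) ∧ ¬p3 ∧ p2
= ¬(¬p1 ∧ p4 ∧ (¬p1 ∨ p2 ∨ p3)) ∧ p1 ∧ ¬p3 ∧ p2
= (¬¬p1 ∨ ¬p4 ∨ ¬(¬p1 ∨ p2 ∨ p3)) ∧ p1 ∧ ¬p3 ∧ p2
= (p1 ∨ ¬p4 ∨ ¬(¬p1 ∨ p2 ∨ p3)) ∧ p1 ∧ ¬p3 ∧ p2
= (p1 ∨ ¬p4 ∨ (¬¬p1 ∧ ¬p2 ∧ ¬p3)) ∧ p1 ∧ ¬p3 ∧ p2
= (p1 ∨ ¬p4 ∨ (p1 ∧ ¬p2 ∧ ¬p3)) ∧ p1 ∧ ¬p3 ∧ p2
= (p1 ∨ ¬p4 ∨ p1) ∧ (p1 ∨ ¬p4 ∨ ¬p2) ∧ (p1 ∨ ¬p4 ∨ ¬p3) ∧ p1 ∧ ¬p3 ∧ p2
= p1 ∧ ¬p3 ∧ p2

p1 ∧ ¬p3 ∧ p2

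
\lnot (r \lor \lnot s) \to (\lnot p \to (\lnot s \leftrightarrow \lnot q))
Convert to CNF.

\lnot (r \lor \lnot s) \to (\lnot p \to (\lnot s \leftrightarrow \lnot q))
≡ \lnot \lnot (r \lor \lnot s) \lor (\lnot p \to (\lnot s \leftrightarrow \lnot q))   — eliminate \to
≡ \lnot \lnot (r \lor \lnot s) \lor \lnot \lnot p \lor (\lnot s \leftrightarrow \lnot q)   — eliminate \to
≡ \lnot \lnot (r \lor \lnot s) \lor \lnot \lnot p \lor ((\lnot s \to \lnot q) \land (\lnot q \to \lnot s))   — eliminate \leftrightarrow
≡ \lnot \lnot (r \lor \lnot s) \lor \lnot \lnot p \lor ((\lnot \lnot s \lor \lnot q) \land (\lnot q \to \lnot s))   — eliminate \to
≡ \lnot \lnot (r \lor \lnot s) \lor \lnot \lnot p \lor ((\lnot \lnot s \lor \lnot q) \land (\lnot \lnot q \lor \lnot s))   — eliminate \to
≡ r \lor \lnot s \lor \lnot \lnot p \lor ((\lnot \lnot s \lor \lnot q) \land (\lnot \lnot q \lor \lnot s))   — double negation
≡ r \lor \lnot s \lor p \lor ((\lnot \lnot s \lor \lnot q) \land (\lnot \lnot q \lor \lnot s))   — double negation
≡ r \lor \lnot s \lor p \lor ((s \lor \lnot q) \land (\lnot \lnot q \lor \lnot s))   — double negation
≡ r \lor \lnot s \lor p \lor ((s \lor \lnot q) \land (q \lor \lnot s))   — double negation
≡ (r \lor \lnot s \lor p \lor s \lor \lnot q) \land (r \lor \lnot s \lor p \lor q \lor \lnot s)   — distribute \lor over \land
≡ r \lor \lnot s \lor p \lor q   — simplify

r \lor \lnot s \lor p \lor q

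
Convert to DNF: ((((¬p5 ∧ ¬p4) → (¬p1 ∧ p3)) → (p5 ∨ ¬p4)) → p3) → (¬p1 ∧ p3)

(p5 ∧ ¬p3) ∨ (¬p4 ∧ ¬p3) ∨ (¬p1 ∧ p3)

((((¬p5 ∧ ¬p4) → (¬p1 ∧ p3)) → (p5 ∨ ¬p4)) → p3) → (¬p1 ∧ p3)
≡ ¬((((¬p5 ∧ ¬p4) → (¬p1 ∧ p3)) → (p5 ∨ ¬p4)) → p3) ∨ (¬p1 ∧ p3)   (eliminate →)
≡ ¬(¬(((¬p5 ∧ ¬p4) → (¬p1 ∧ p3)) → (p5 ∨ ¬p4)) ∨ p3) ∨ (¬p1 ∧ p3)   (eliminate →)
≡ ¬(¬(¬((¬p5 ∧ ¬p4) → (¬p1 ∧ p3)) ∨ p5 ∨ ¬p4) ∨ p3) ∨ (¬p1 ∧ p3)   (eliminate →)
≡ ¬(¬(¬(¬(¬p5 ∧ ¬p4) ∨ (¬p1 ∧ p3)) ∨ p5 ∨ ¬p4) ∨ p3) ∨ (¬p1 ∧ p3)   (eliminate →)
≡ (¬¬(¬(¬(¬p5 ∧ ¬p4) ∨ (¬p1 ∧ p3)) ∨ p5 ∨ ¬p4) ∧ ¬p3) ∨ (¬p1 ∧ p3)   (De Morgan)
≡ ((¬(¬(¬p5 ∧ ¬p4) ∨ (¬p1 ∧ p3)) ∨ p5 ∨ ¬p4) ∧ ¬p3) ∨ (¬p1 ∧ p3)   (double negation)
≡ (((¬¬(¬p5 ∧ ¬p4) ∧ ¬(¬p1 ∧ p3)) ∨ p5 ∨ ¬p4) ∧ ¬p3) ∨ (¬p1 ∧ p3)   (De Morgan)
≡ (((¬p5 ∧ ¬p4 ∧ ¬(¬p1 ∧ p3)) ∨ p5 ∨ ¬p4) ∧ ¬p3) ∨ (¬p1 ∧ p3)   (double negation)
≡ (((¬p5 ∧ ¬p4 ∧ (¬¬p1 ∨ ¬p3)) ∨ p5 ∨ ¬p4) ∧ ¬p3) ∨ (¬p1 ∧ p3)   (De Morgan)
≡ (((¬p5 ∧ ¬p4 ∧ (p1 ∨ ¬p3)) ∨ p5 ∨ ¬p4) ∧ ¬p3) ∨ (¬p1 ∧ p3)   (double negation)
≡ (¬p5 ∧ ¬p4 ∧ p1 ∧ ¬p3) ∨ (¬p5 ∧ ¬p4 ∧ ¬p3 ∧ ¬p3) ∨ (p5 ∧ ¬p3) ∨ (¬p4 ∧ ¬p3) ∨ (¬p1 ∧ p3)   (distribute ∧ over ∨)
≡ (p5 ∧ ¬p3) ∨ (¬p4 ∧ ¬p3) ∨ (¬p1 ∧ p3)   (simplify)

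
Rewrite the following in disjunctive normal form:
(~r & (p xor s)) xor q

(~r & (p xor s)) xor q
⇔ (~r & (p xor s) & ~q) | (~(~r & (p xor s)) & q)   [expand xor]
⇔ (~r & ((p & ~s) | (~p & s)) & ~q) | (~(~r & (p xor s)) & q)   [expand xor]
⇔ (~r & ((p & ~s) | (~p & s)) & ~q) | (~(~r & ((p & ~s) | (~p & s))) & q)   [expand xor]
⇔ (~r & ((p & ~s) | (~p & s)) & ~q) | ((~~r | ~((p & ~s) | (~p & s))) & q)   [De Morgan]
⇔ (~r & ((p & ~s) | (~p & s)) & ~q) | ((r | ~((p & ~s) | (~p & s))) & q)   [double negation]
⇔ (~r & ((p & ~s) | (~p & s)) & ~q) | ((r | (~(p & ~s) & ~(~p & s))) & q)   [De Morgan]
⇔ (~r & ((p & ~s) | (~p & s)) & ~q) | ((r | ((~p | ~~s) & ~(~p & s))) & q)   [De Morgan]
⇔ (~r & ((p & ~s) | (~p & s)) & ~q) | ((r | ((~p | s) & ~(~p & s))) & q)   [double negation]
⇔ (~r & ((p & ~s) | (~p & s)) & ~q) | ((r | ((~p | s) & (~~p | ~s))) & q)   [De Morgan]
⇔ (~r & ((p & ~s) | (~p & s)) & ~q) | ((r | ((~p | s) & (p | ~s))) & q)   [double negation]
⇔ (~r & p & ~s & ~q) | (~r & ~p & s & ~q) | (r & q) | (~p & p & q) | (~p & ~s & q) | (s & p & q) | (s & ~s & q)   [distribute & over |]
⇔ (~r & p & ~s & ~q) | (~r & ~p & s & ~q) | (r & q) | (~p & ~s & q) | (s & p & q)   [simplify]

(~r & p & ~s & ~q) | (~r & ~p & s & ~q) | (r & q) | (~p & ~s & q) | (s & p & q)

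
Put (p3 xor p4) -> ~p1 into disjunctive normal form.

(~p3 & ~p4) | (p4 & p3) | ~p1

(p3 xor p4) -> ~p1
≡ ~(p3 xor p4) | ~p1   [eliminate ->]
≡ ~((p3 & ~p4) | (~p3 & p4)) | ~p1   [expand xor]
≡ (~(p3 & ~p4) & ~(~p3 & p4)) | ~p1   [De Morgan]
≡ ((~p3 | ~~p4) & ~(~p3 & p4)) | ~p1   [De Morgan]
≡ ((~p3 | p4) & ~(~p3 & p4)) | ~p1   [double negation]
≡ ((~p3 | p4) & (~~p3 | ~p4)) | ~p1   [De Morgan]
≡ ((~p3 | p4) & (p3 | ~p4)) | ~p1   [double negation]
≡ (~p3 & p3) | (~p3 & ~p4) | (p4 & p3) | (p4 & ~p4) | ~p1   [distribute & over |]
≡ (~p3 & ~p4) | (p4 & p3) | ~p1   [simplify]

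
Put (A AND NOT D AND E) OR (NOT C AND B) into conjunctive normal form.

(A OR NOT C) AND (A OR B) AND (NOT D OR NOT C) AND (NOT D OR B) AND (E OR NOT C) AND (E OR B)

(A AND NOT D AND E) OR (NOT C AND B)
≡ (A OR NOT C) AND (A OR B) AND (NOT D OR NOT C) AND (NOT D OR B) AND (E OR NOT C) AND (E OR B)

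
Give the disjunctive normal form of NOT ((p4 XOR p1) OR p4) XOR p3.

(NOT p4 AND NOT p1 AND NOT p3) OR (NOT p4 AND p1 AND p3) OR (p4 AND p3)

NOT ((p4 XOR p1) OR p4) XOR p3
⇔ (NOT ((p4 XOR p1) OR p4) AND NOT p3) OR (NOT NOT ((p4 XOR p1) OR p4) AND p3)   — expand XOR
⇔ (NOT ((p4 AND NOT p1) OR (NOT p4 AND p1) OR p4) AND NOT p3) OR (NOT NOT ((p4 XOR p1) OR p4) AND p3)   — expand XOR
⇔ (NOT ((p4 AND NOT p1) OR (NOT p4 AND p1) OR p4) AND NOT p3) OR (NOT NOT ((p4 AND NOT p1) OR (NOT p4 AND p1) OR p4) AND p3)   — expand XOR
⇔ (NOT (p4 AND NOT p1) AND NOT (NOT p4 AND p1) AND NOT p4 AND NOT p3) OR (NOT NOT ((p4 AND NOT p1) OR (NOT p4 AND p1) OR p4) AND p3)   — De Morgan
⇔ ((NOT p4 OR NOT NOT p1) AND NOT (NOT p4 AND p1) AND NOT p4 AND NOT p3) OR (NOT NOT ((p4 AND NOT p1) OR (NOT p4 AND p1) OR p4) AND p3)   — De Morgan
⇔ ((NOT p4 OR p1) AND NOT (NOT p4 AND p1) AND NOT p4 AND NOT p3) OR (NOT NOT ((p4 AND NOT p1) OR (NOT p4 AND p1) OR p4) AND p3)   — double negation
⇔ ((NOT p4 OR p1) AND (NOT NOT p4 OR NOT p1) AND NOT p4 AND NOT p3) OR (NOT NOT ((p4 AND NOT p1) OR (NOT p4 AND p1) OR p4) AND p3)   — De Morgan
⇔ ((NOT p4 OR p1) AND (p4 OR NOT p1) AND NOT p4 AND NOT p3) OR (NOT NOT ((p4 AND NOT p1) OR (NOT p4 AND p1) OR p4) AND p3)   — double negation
⇔ ((NOT p4 OR p1) AND (p4 OR NOT p1) AND NOT p4 AND NOT p3) OR (((p4 AND NOT p1) OR (NOT p4 AND p1) OR p4) AND p3)   — double negation
⇔ (NOT p4 AND p4 AND NOT p4 AND NOT p3) OR (NOT p4 AND NOT p1 AND NOT p4 AND NOT p3) OR (p1 AND p4 AND NOT p4 AND NOT p3) OR (p1 AND NOT p1 AND NOT p4 AND NOT p3) OR (p4 AND NOT p1 AND p3) OR (NOT p4 AND p1 AND p3) OR (p4 AND p3)   — distribute AND over OR
⇔ (NOT p4 AND NOT p1 AND NOT p3) OR (NOT p4 AND p1 AND p3) OR (p4 AND p3)   — simplify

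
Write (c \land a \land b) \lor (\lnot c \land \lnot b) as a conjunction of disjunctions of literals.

(c \land a \land b) \lor (\lnot c \land \lnot b)
⇔ (c \lor \lnot c) \land (c \lor \lnot b) \land (a \lor \lnot c) \land (a \lor \lnot b) \land (b \lor \lnot c) \land (b \lor \lnot b)
⇔ (c \lor \lnot b) \land (a \lor \lnot c) \land (a \lor \lnot b) \land (b \lor \lnot c)

(c \lor \lnot b) \land (a \lor \lnot c) \land (a \lor \lnot b) \land (b \lor \lnot c)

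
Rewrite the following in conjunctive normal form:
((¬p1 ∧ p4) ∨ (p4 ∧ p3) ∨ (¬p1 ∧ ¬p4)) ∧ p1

(¬p1 ∨ p4) ∧ (¬p1 ∨ p3) ∧ p1

((¬p1 ∧ p4) ∨ (p4 ∧ p3) ∨ (¬p1 ∧ ¬p4)) ∧ p1
≡ (¬p1 ∨ p4 ∨ ¬p1) ∧ (¬p1 ∨ p4 ∨ ¬p4) ∧ (¬p1 ∨ p3 ∨ ¬p1) ∧ (¬p1 ∨ p3 ∨ ¬p4) ∧ (p4 ∨ p4 ∨ ¬p1) ∧ (p4 ∨ p4 ∨ ¬p4) ∧ (p4 ∨ p3 ∨ ¬p1) ∧ (p4 ∨ p3 ∨ ¬p4) ∧ p1   [distribute ∨ over ∧]
≡ (¬p1 ∨ p4) ∧ (¬p1 ∨ p3) ∧ p1   [simplify]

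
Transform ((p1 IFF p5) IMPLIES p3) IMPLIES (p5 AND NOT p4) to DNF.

((p1 IFF p5) IMPLIES p3) IMPLIES (p5 AND NOT p4)
⇔ NOT ((p1 IFF p5) IMPLIES p3) OR (p5 AND NOT p4)   [eliminate IMPLIES]
⇔ NOT (NOT (p1 IFF p5) OR p3) OR (p5 AND NOT p4)   [eliminate IMPLIES]
⇔ NOT (NOT ((p1 IMPLIES p5) AND (p5 IMPLIES p1)) OR p3) OR (p5 AND NOT p4)   [eliminate IFF]
⇔ NOT (NOT ((NOT p1 OR p5) AND (p5 IMPLIES p1)) OR p3) OR (p5 AND NOT p4)   [eliminate IMPLIES]
⇔ NOT (NOT ((NOT p1 OR p5) AND (NOT p5 OR p1)) OR p3) OR (p5 AND NOT p4)   [eliminate IMPLIES]
⇔ (NOT NOT ((NOT p1 OR p5) AND (NOT p5 OR p1)) AND NOT p3) OR (p5 AND NOT p4)   [De Morgan]
⇔ ((NOT p1 OR p5) AND (NOT p5 OR p1) AND NOT p3) OR (p5 AND NOT p4)   [double negation]
⇔ (NOT p1 AND NOT p5 AND NOT p3) OR (NOT p1 AND p1 AND NOT p3) OR (p5 AND NOT p5 AND NOT p3) OR (p5 AND p1 AND NOT p3) OR (p5 AND NOT p4)   [distribute AND over OR]
⇔ (NOT p1 AND NOT p5 AND NOT p3) OR (p5 AND p1 AND NOT p3) OR (p5 AND NOT p4)   [simplify]

(NOT p1 AND NOT p5 AND NOT p3) OR (p5 AND p1 AND NOT p3) OR (p5 AND NOT p4)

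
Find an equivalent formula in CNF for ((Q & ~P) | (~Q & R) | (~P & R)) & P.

(Q | R) & (~P | ~Q) & (~P | R) & P

((Q & ~P) | (~Q & R) | (~P & R)) & P
= (Q | ~Q | ~P) & (Q | ~Q | R) & (Q | R | ~P) & (Q | R | R) & (~P | ~Q | ~P) & (~P | ~Q | R) & (~P | R | ~P) & (~P | R | R) & P
= (Q | R) & (~P | ~Q) & (~P | R) & P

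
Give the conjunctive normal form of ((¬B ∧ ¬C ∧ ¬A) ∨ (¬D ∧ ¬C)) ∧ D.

(¬B ∨ ¬D) ∧ ¬C ∧ (¬A ∨ ¬D) ∧ D

((¬B ∧ ¬C ∧ ¬A) ∨ (¬D ∧ ¬C)) ∧ D
⇔ (¬B ∨ ¬D) ∧ (¬B ∨ ¬C) ∧ (¬C ∨ ¬D) ∧ (¬C ∨ ¬C) ∧ (¬A ∨ ¬D) ∧ (¬A ∨ ¬C) ∧ D   [distribute ∨ over ∧]
⇔ (¬B ∨ ¬D) ∧ ¬C ∧ (¬A ∨ ¬D) ∧ D   [simplify]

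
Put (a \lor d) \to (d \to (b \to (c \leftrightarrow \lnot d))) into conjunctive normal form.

\lnot d \lor \lnot b \lor \lnot c

(a \lor d) \to (d \to (b \to (c \leftrightarrow \lnot d)))
= \lnot (a \lor d) \lor (d \to (b \to (c \leftrightarrow \lnot d)))   (eliminate \to)
= \lnot (a \lor d) \lor \lnot d \lor (b \to (c \leftrightarrow \lnot d))   (eliminate \to)
= \lnot (a \lor d) \lor \lnot d \lor \lnot b \lor (c \leftrightarrow \lnot d)   (eliminate \to)
= \lnot (a \lor d) \lor \lnot d \lor \lnot b \lor ((c \to \lnot d) \land (\lnot d \to c))   (eliminate \leftrightarrow)
= \lnot (a \lor d) \lor \lnot d \lor \lnot b \lor ((\lnot c \lor \lnot d) \land (\lnot d \to c))   (eliminate \to)
= \lnot (a \lor d) \lor \lnot d \lor \lnot b \lor ((\lnot c \lor \lnot d) \land (\lnot \lnot d \lor c))   (eliminate \to)
= (\lnot a \land \lnot d) \lor \lnot d \lor \lnot b \lor ((\lnot c \lor \lnot d) \land (\lnot \lnot d \lor c))   (De Morgan)
= (\lnot a \land \lnot d) \lor \lnot d \lor \lnot b \lor ((\lnot c \lor \lnot d) \land (d \lor c))   (double negation)
= (\lnot a \lor \lnot d \lor \lnot b \lor \lnot c \lor \lnot d) \land (\lnot a \lor \lnot d \lor \lnot b \lor d \lor c) \land (\lnot d \lor \lnot d \lor \lnot b \lor \lnot c \lor \lnot d) \land (\lnot d \lor \lnot d \lor \lnot b \lor d \lor c)   (distribute \lor over \land)
= \lnot d \lor \lnot b \lor \lnot c   (simplify)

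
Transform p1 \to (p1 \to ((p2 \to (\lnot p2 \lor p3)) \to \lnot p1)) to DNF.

\lnot p1 \lor (p2 \land \lnot p3)

p1 \to (p1 \to ((p2 \to (\lnot p2 \lor p3)) \to \lnot p1))
⇔ \lnot p1 \lor (p1 \to ((p2 \to (\lnot p2 \lor p3)) \to \lnot p1))   [eliminate \to]
⇔ \lnot p1 \lor \lnot p1 \lor ((p2 \to (\lnot p2 \lor p3)) \to \lnot p1)   [eliminate \to]
⇔ \lnot p1 \lor \lnot p1 \lor \lnot (p2 \to (\lnot p2 \lor p3)) \lor \lnot p1   [eliminate \to]
⇔ \lnot p1 \lor \lnot p1 \lor \lnot (\lnot p2 \lor \lnot p2 \lor p3) \lor \lnot p1   [eliminate \to]
⇔ \lnot p1 \lor \lnot p1 \lor (\lnot \lnot p2 \land \lnot \lnot p2 \land \lnot p3) \lor \lnot p1   [De Morgan]
⇔ \lnot p1 \lor \lnot p1 \lor (p2 \land \lnot \lnot p2 \land \lnot p3) \lor \lnot p1   [double negation]
⇔ \lnot p1 \lor \lnot p1 \lor (p2 \land p2 \land \lnot p3) \lor \lnot p1   [double negation]
⇔ \lnot p1 \lor (p2 \land \lnot p3)   [simplify]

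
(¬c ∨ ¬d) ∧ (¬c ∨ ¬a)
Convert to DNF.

(¬c ∨ ¬d) ∧ (¬c ∨ ¬a)
≡ (¬c ∧ ¬c) ∨ (¬c ∧ ¬a) ∨ (¬d ∧ ¬c) ∨ (¬d ∧ ¬a)   (distribute ∧ over ∨)
≡ ¬c ∨ (¬d ∧ ¬a)   (simplify)

¬c ∨ (¬d ∧ ¬a)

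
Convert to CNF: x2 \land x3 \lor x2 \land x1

x2 \land (x3 \lor x1)

x2 \land x3 \lor x2 \land x1
= (x2 \lor x2) \land (x2 \lor x1) \land (x3 \lor x2) \land (x3 \lor x1)   [distribute \lor over \land]
= x2 \land (x3 \lor x1)   [simplify]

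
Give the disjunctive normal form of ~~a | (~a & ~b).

a | (~a & ~b)

~~a | (~a & ~b)
≡ a | (~a & ~b)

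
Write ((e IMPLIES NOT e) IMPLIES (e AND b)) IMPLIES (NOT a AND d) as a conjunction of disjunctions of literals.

((e IMPLIES NOT e) IMPLIES (e AND b)) IMPLIES (NOT a AND d)
≡ NOT ((e IMPLIES NOT e) IMPLIES (e AND b)) OR (NOT a AND d)   (eliminate IMPLIES)
≡ NOT (NOT (e IMPLIES NOT e) OR (e AND b)) OR (NOT a AND d)   (eliminate IMPLIES)
≡ NOT (NOT (NOT e OR NOT e) OR (e AND b)) OR (NOT a AND d)   (eliminate IMPLIES)
≡ (NOT NOT (NOT e OR NOT e) AND NOT (e AND b)) OR (NOT a AND d)   (De Morgan)
≡ ((NOT e OR NOT e) AND NOT (e AND b)) OR (NOT a AND d)   (double negation)
≡ ((NOT e OR NOT e) AND (NOT e OR NOT b)) OR (NOT a AND d)   (De Morgan)
≡ (NOT e OR NOT e OR NOT a) AND (NOT e OR NOT e OR d) AND (NOT e OR NOT b OR NOT a) AND (NOT e OR NOT b OR d)   (distribute OR over AND)
≡ (NOT e OR NOT a) AND (NOT e OR d)   (simplify)

(NOT e OR NOT a) AND (NOT e OR d)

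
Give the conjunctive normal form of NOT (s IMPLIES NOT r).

NOT (s IMPLIES NOT r)
= NOT (NOT s OR NOT r)   [eliminate IMPLIES]
= NOT NOT s AND NOT NOT r   [De Morgan]
= s AND NOT NOT r   [double negation]
= s AND r   [double negation]

s AND r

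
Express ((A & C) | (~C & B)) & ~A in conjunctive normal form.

((A & C) | (~C & B)) & ~A
≡ (A | ~C) & (A | B) & (C | ~C) & (C | B) & ~A   — distribute | over &
≡ (A | ~C) & (A | B) & (C | B) & ~A   — simplify

(A | ~C) & (A | B) & (C | B) & ~A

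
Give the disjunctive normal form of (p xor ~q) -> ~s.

(p xor ~q) -> ~s
≡ ~(p xor ~q) | ~s   [eliminate ->]
≡ ~((p & ~~q) | (~p & ~q)) | ~s   [expand xor]
≡ (~(p & ~~q) & ~(~p & ~q)) | ~s   [De Morgan]
≡ ((~p | ~~~q) & ~(~p & ~q)) | ~s   [De Morgan]
≡ ((~p | ~q) & ~(~p & ~q)) | ~s   [double negation]
≡ ((~p | ~q) & (~~p | ~~q)) | ~s   [De Morgan]
≡ ((~p | ~q) & (p | ~~q)) | ~s   [double negation]
≡ ((~p | ~q) & (p | q)) | ~s   [double negation]
≡ (~p & p) | (~p & q) | (~q & p) | (~q & q) | ~s   [distribute & over |]
≡ (~p & q) | (~q & p) | ~s   [simplify]

(~p & q) | (~q & p) | ~s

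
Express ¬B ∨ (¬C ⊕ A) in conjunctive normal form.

(¬B ∨ ¬C ∨ A) ∧ (¬B ∨ C ∨ ¬A)

¬B ∨ (¬C ⊕ A)
≡ ¬B ∨ ((¬C ∨ A) ∧ ¬(¬C ∧ A))   [expand ⊕]
≡ ¬B ∨ ((¬C ∨ A) ∧ (¬¬C ∨ ¬A))   [De Morgan]
≡ ¬B ∨ ((¬C ∨ A) ∧ (C ∨ ¬A))   [double negation]
≡ (¬B ∨ ¬C ∨ A) ∧ (¬B ∨ C ∨ ¬A)   [distribute ∨ over ∧]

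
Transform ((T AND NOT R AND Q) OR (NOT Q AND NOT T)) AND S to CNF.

((T AND NOT R AND Q) OR (NOT Q AND NOT T)) AND S
= (T OR NOT Q) AND (T OR NOT T) AND (NOT R OR NOT Q) AND (NOT R OR NOT T) AND (Q OR NOT Q) AND (Q OR NOT T) AND S
= (T OR NOT Q) AND (NOT R OR NOT Q) AND (NOT R OR NOT T) AND (Q OR NOT T) AND S

(T OR NOT Q) AND (NOT R OR NOT Q) AND (NOT R OR NOT T) AND (Q OR NOT T) AND S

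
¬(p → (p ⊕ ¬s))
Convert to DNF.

¬(p → (p ⊕ ¬s))
⇔ ¬(¬p ∨ (p ⊕ ¬s))
⇔ ¬(¬p ∨ (p ∧ ¬¬s) ∨ (¬p ∧ ¬s))
⇔ ¬¬p ∧ ¬(p ∧ ¬¬s) ∧ ¬(¬p ∧ ¬s)
⇔ p ∧ ¬(p ∧ ¬¬s) ∧ ¬(¬p ∧ ¬s)
⇔ p ∧ (¬p ∨ ¬¬¬s) ∧ ¬(¬p ∧ ¬s)
⇔ p ∧ (¬p ∨ ¬s) ∧ ¬(¬p ∧ ¬s)
⇔ p ∧ (¬p ∨ ¬s) ∧ (¬¬p ∨ ¬¬s)
⇔ p ∧ (¬p ∨ ¬s) ∧ (p ∨ ¬¬s)
⇔ p ∧ (¬p ∨ ¬s) ∧ (p ∨ s)
⇔ (p ∧ ¬p ∧ p) ∨ (p ∧ ¬p ∧ s) ∨ (p ∧ ¬s ∧ p) ∨ (p ∧ ¬s ∧ s)
⇔ p ∧ ¬s

p ∧ ¬s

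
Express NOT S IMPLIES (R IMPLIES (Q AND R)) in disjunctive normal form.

NOT S IMPLIES (R IMPLIES (Q AND R))
⇔ NOT NOT S OR (R IMPLIES (Q AND R))   (eliminate IMPLIES)
⇔ NOT NOT S OR NOT R OR (Q AND R)   (eliminate IMPLIES)
⇔ S OR NOT R OR (Q AND R)   (double negation)

S OR NOT R OR (Q AND R)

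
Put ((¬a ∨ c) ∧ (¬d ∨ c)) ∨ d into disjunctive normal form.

((¬a ∨ c) ∧ (¬d ∨ c)) ∨ d
≡ (¬a ∧ ¬d) ∨ (¬a ∧ c) ∨ (c ∧ ¬d) ∨ (c ∧ c) ∨ d   (distribute ∧ over ∨)
≡ (¬a ∧ ¬d) ∨ c ∨ d   (simplify)

(¬a ∧ ¬d) ∨ c ∨ d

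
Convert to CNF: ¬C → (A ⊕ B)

¬C → (A ⊕ B)
≡ ¬¬C ∨ (A ⊕ B)
≡ ¬¬C ∨ ((A ∨ B) ∧ ¬(A ∧ B))
≡ C ∨ ((A ∨ B) ∧ ¬(A ∧ B))
≡ C ∨ ((A ∨ B) ∧ (¬A ∨ ¬B))
≡ (C ∨ A ∨ B) ∧ (C ∨ ¬A ∨ ¬B)

(C ∨ A ∨ B) ∧ (C ∨ ¬A ∨ ¬B)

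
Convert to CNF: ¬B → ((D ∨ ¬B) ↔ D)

B ∨ D

¬B → ((D ∨ ¬B) ↔ D)
= ¬¬B ∨ ((D ∨ ¬B) ↔ D)   [eliminate →]
= ¬¬B ∨ (((D ∨ ¬B) → D) ∧ (D → (D ∨ ¬B)))   [eliminate ↔]
= ¬¬B ∨ ((¬(D ∨ ¬B) ∨ D) ∧ (D → (D ∨ ¬B)))   [eliminate →]
= ¬¬B ∨ ((¬(D ∨ ¬B) ∨ D) ∧ (¬D ∨ D ∨ ¬B))   [eliminate →]
= B ∨ ((¬(D ∨ ¬B) ∨ D) ∧ (¬D ∨ D ∨ ¬B))   [double negation]
= B ∨ (((¬D ∧ ¬¬B) ∨ D) ∧ (¬D ∨ D ∨ ¬B))   [De Morgan]
= B ∨ (((¬D ∧ B) ∨ D) ∧ (¬D ∨ D ∨ ¬B))   [double negation]
= (B ∨ ¬D ∨ D) ∧ (B ∨ B ∨ D) ∧ (B ∨ ¬D ∨ D ∨ ¬B)   [distribute ∨ over ∧]
= B ∨ D   [simplify]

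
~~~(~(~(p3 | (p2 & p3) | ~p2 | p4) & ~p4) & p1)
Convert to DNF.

(~p3 & p2 & ~p4) | ~p1

~~~(~(~(p3 | (p2 & p3) | ~p2 | p4) & ~p4) & p1)
≡ ~(~(~(p3 | (p2 & p3) | ~p2 | p4) & ~p4) & p1)
≡ ~~(~(p3 | (p2 & p3) | ~p2 | p4) & ~p4) | ~p1
≡ (~(p3 | (p2 & p3) | ~p2 | p4) & ~p4) | ~p1
≡ (~p3 & ~(p2 & p3) & ~~p2 & ~p4 & ~p4) | ~p1
≡ (~p3 & (~p2 | ~p3) & ~~p2 & ~p4 & ~p4) | ~p1
≡ (~p3 & (~p2 | ~p3) & p2 & ~p4 & ~p4) | ~p1
≡ (~p3 & ~p2 & p2 & ~p4 & ~p4) | (~p3 & ~p3 & p2 & ~p4 & ~p4) | ~p1
≡ (~p3 & p2 & ~p4) | ~p1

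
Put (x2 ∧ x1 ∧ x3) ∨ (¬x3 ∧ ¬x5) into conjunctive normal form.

(x2 ∨ ¬x3) ∧ (x2 ∨ ¬x5) ∧ (x1 ∨ ¬x3) ∧ (x1 ∨ ¬x5) ∧ (x3 ∨ ¬x5)

(x2 ∧ x1 ∧ x3) ∨ (¬x3 ∧ ¬x5)
≡ (x2 ∨ ¬x3) ∧ (x2 ∨ ¬x5) ∧ (x1 ∨ ¬x3) ∧ (x1 ∨ ¬x5) ∧ (x3 ∨ ¬x3) ∧ (x3 ∨ ¬x5)   (distribute ∨ over ∧)
≡ (x2 ∨ ¬x3) ∧ (x2 ∨ ¬x5) ∧ (x1 ∨ ¬x3) ∧ (x1 ∨ ¬x5) ∧ (x3 ∨ ¬x5)   (simplify)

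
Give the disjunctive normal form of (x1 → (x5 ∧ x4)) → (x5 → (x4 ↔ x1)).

(x1 ∧ ¬x4) ∨ ¬x5 ∨ (¬x4 ∧ ¬x1) ∨ (x1 ∧ x4)

(x1 → (x5 ∧ x4)) → (x5 → (x4 ↔ x1))
= ¬(x1 → (x5 ∧ x4)) ∨ (x5 → (x4 ↔ x1))
= ¬(¬x1 ∨ (x5 ∧ x4)) ∨ (x5 → (x4 ↔ x1))
= ¬(¬x1 ∨ (x5 ∧ x4)) ∨ ¬x5 ∨ (x4 ↔ x1)
= ¬(¬x1 ∨ (x5 ∧ x4)) ∨ ¬x5 ∨ ((x4 → x1) ∧ (x1 → x4))
= ¬(¬x1 ∨ (x5 ∧ x4)) ∨ ¬x5 ∨ ((¬x4 ∨ x1) ∧ (x1 → x4))
= ¬(¬x1 ∨ (x5 ∧ x4)) ∨ ¬x5 ∨ ((¬x4 ∨ x1) ∧ (¬x1 ∨ x4))
= (¬¬x1 ∧ ¬(x5 ∧ x4)) ∨ ¬x5 ∨ ((¬x4 ∨ x1) ∧ (¬x1 ∨ x4))
= (x1 ∧ ¬(x5 ∧ x4)) ∨ ¬x5 ∨ ((¬x4 ∨ x1) ∧ (¬x1 ∨ x4))
= (x1 ∧ (¬x5 ∨ ¬x4)) ∨ ¬x5 ∨ ((¬x4 ∨ x1) ∧ (¬x1 ∨ x4))
= (x1 ∧ ¬x5) ∨ (x1 ∧ ¬x4) ∨ ¬x5 ∨ (¬x4 ∧ ¬x1) ∨ (¬x4 ∧ x4) ∨ (x1 ∧ ¬x1) ∨ (x1 ∧ x4)
= (x1 ∧ ¬x4) ∨ ¬x5 ∨ (¬x4 ∧ ¬x1) ∨ (x1 ∧ x4)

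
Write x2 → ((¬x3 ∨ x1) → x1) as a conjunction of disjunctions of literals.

¬x2 ∨ x3 ∨ x1

x2 → ((¬x3 ∨ x1) → x1)
⇔ ¬x2 ∨ ((¬x3 ∨ x1) → x1)   [eliminate →]
⇔ ¬x2 ∨ ¬(¬x3 ∨ x1) ∨ x1   [eliminate →]
⇔ ¬x2 ∨ (¬¬x3 ∧ ¬x1) ∨ x1   [De Morgan]
⇔ ¬x2 ∨ (x3 ∧ ¬x1) ∨ x1   [double negation]
⇔ (¬x2 ∨ x3 ∨ x1) ∧ (¬x2 ∨ ¬x1 ∨ x1)   [distribute ∨ over ∧]
⇔ ¬x2 ∨ x3 ∨ x1   [simplify]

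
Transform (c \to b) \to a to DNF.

(c \to b) \to a
≡ \lnot (c \to b) \lor a   [eliminate \to]
≡ \lnot (\lnot c \lor b) \lor a   [eliminate \to]
≡ \lnot \lnot c \land \lnot b \lor a   [De Morgan]
≡ c \land \lnot b \lor a   [double negation]

c \land \lnot b \lor a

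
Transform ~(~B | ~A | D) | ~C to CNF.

~(~B | ~A | D) | ~C
= (~~B & ~~A & ~D) | ~C   — De Morgan
= (B & ~~A & ~D) | ~C   — double negation
= (B & A & ~D) | ~C   — double negation
= (B | ~C) & (A | ~C) & (~D | ~C)   — distribute | over &

(B | ~C) & (A | ~C) & (~D | ~C)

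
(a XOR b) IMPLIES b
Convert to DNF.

(a XOR b) IMPLIES b
= NOT (a XOR b) OR b   [eliminate IMPLIES]
= NOT ((a AND NOT b) OR (NOT a AND b)) OR b   [expand XOR]
= (NOT (a AND NOT b) AND NOT (NOT a AND b)) OR b   [De Morgan]
= ((NOT a OR NOT NOT b) AND NOT (NOT a AND b)) OR b   [De Morgan]
= ((NOT a OR b) AND NOT (NOT a AND b)) OR b   [double negation]
= ((NOT a OR b) AND (NOT NOT a OR NOT b)) OR b   [De Morgan]
= ((NOT a OR b) AND (a OR NOT b)) OR b   [double negation]
= (NOT a AND a) OR (NOT a AND NOT b) OR (b AND a) OR (b AND NOT b) OR b   [distribute AND over OR]
= (NOT a AND NOT b) OR b   [simplify]

(NOT a AND NOT b) OR b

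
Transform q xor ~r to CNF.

q xor ~r
≡ (q | ~r) & ~(q & ~r)   (expand xor)
≡ (q | ~r) & (~q | ~~r)   (De Morgan)
≡ (q | ~r) & (~q | r)   (double negation)

(q | ~r) & (~q | r)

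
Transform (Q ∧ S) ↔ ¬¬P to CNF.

(¬Q ∨ ¬S ∨ P) ∧ (¬P ∨ Q) ∧ (¬P ∨ S)

(Q ∧ S) ↔ ¬¬P
= ((Q ∧ S) → ¬¬P) ∧ (¬¬P → (Q ∧ S))   (eliminate ↔)
= (¬(Q ∧ S) ∨ ¬¬P) ∧ (¬¬P → (Q ∧ S))   (eliminate →)
= (¬(Q ∧ S) ∨ ¬¬P) ∧ (¬¬¬P ∨ (Q ∧ S))   (eliminate →)
= (¬Q ∨ ¬S ∨ ¬¬P) ∧ (¬¬¬P ∨ (Q ∧ S))   (De Morgan)
= (¬Q ∨ ¬S ∨ P) ∧ (¬¬¬P ∨ (Q ∧ S))   (double negation)
= (¬Q ∨ ¬S ∨ P) ∧ (¬P ∨ (Q ∧ S))   (double negation)
= (¬Q ∨ ¬S ∨ P) ∧ (¬P ∨ Q) ∧ (¬P ∨ S)   (distribute ∨ over ∧)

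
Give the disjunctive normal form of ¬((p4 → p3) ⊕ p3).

¬((p4 → p3) ⊕ p3)
≡ ¬((p4 → p3) ∧ ¬p3 ∨ ¬(p4 → p3) ∧ p3)   [expand ⊕]
≡ ¬((¬p4 ∨ p3) ∧ ¬p3 ∨ ¬(p4 → p3) ∧ p3)   [eliminate →]
≡ ¬((¬p4 ∨ p3) ∧ ¬p3 ∨ ¬(¬p4 ∨ p3) ∧ p3)   [eliminate →]
≡ ¬((¬p4 ∨ p3) ∧ ¬p3) ∧ ¬(¬(¬p4 ∨ p3) ∧ p3)   [De Morgan]
≡ (¬(¬p4 ∨ p3) ∨ ¬¬p3) ∧ ¬(¬(¬p4 ∨ p3) ∧ p3)   [De Morgan]
≡ (¬¬p4 ∧ ¬p3 ∨ ¬¬p3) ∧ ¬(¬(¬p4 ∨ p3) ∧ p3)   [De Morgan]
≡ (p4 ∧ ¬p3 ∨ ¬¬p3) ∧ ¬(¬(¬p4 ∨ p3) ∧ p3)   [double negation]
≡ (p4 ∧ ¬p3 ∨ p3) ∧ ¬(¬(¬p4 ∨ p3) ∧ p3)   [double negation]
≡ (p4 ∧ ¬p3 ∨ p3) ∧ (¬¬(¬p4 ∨ p3) ∨ ¬p3)   [De Morgan]
≡ (p4 ∧ ¬p3 ∨ p3) ∧ (¬p4 ∨ p3 ∨ ¬p3)   [double negation]
≡ p4 ∧ ¬p3 ∧ ¬p4 ∨ p4 ∧ ¬p3 ∧ p3 ∨ p4 ∧ ¬p3 ∧ ¬p3 ∨ p3 ∧ ¬p4 ∨ p3 ∧ p3 ∨ p3 ∧ ¬p3   [distribute ∧ over ∨]
≡ p4 ∧ ¬p3 ∨ p3   [simplify]

p4 ∧ ¬p3 ∨ p3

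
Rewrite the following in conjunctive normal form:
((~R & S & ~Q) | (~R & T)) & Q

((~R & S & ~Q) | (~R & T)) & Q
≡ (~R | ~R) & (~R | T) & (S | ~R) & (S | T) & (~Q | ~R) & (~Q | T) & Q   — distribute | over &
≡ ~R & (S | T) & (~Q | T) & Q   — simplify

~R & (S | T) & (~Q | T) & Q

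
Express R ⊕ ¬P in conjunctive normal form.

(R ∨ ¬P) ∧ (¬R ∨ P)

R ⊕ ¬P
≡ (R ∨ ¬P) ∧ ¬(R ∧ ¬P)   — expand ⊕
≡ (R ∨ ¬P) ∧ (¬R ∨ ¬¬P)   — De Morgan
≡ (R ∨ ¬P) ∧ (¬R ∨ P)   — double negation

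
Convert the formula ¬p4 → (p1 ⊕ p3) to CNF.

¬p4 → (p1 ⊕ p3)
≡ ¬¬p4 ∨ (p1 ⊕ p3)   [eliminate →]
≡ ¬¬p4 ∨ ((p1 ∨ p3) ∧ ¬(p1 ∧ p3))   [expand ⊕]
≡ p4 ∨ ((p1 ∨ p3) ∧ ¬(p1 ∧ p3))   [double negation]
≡ p4 ∨ ((p1 ∨ p3) ∧ (¬p1 ∨ ¬p3))   [De Morgan]
≡ (p4 ∨ p1 ∨ p3) ∧ (p4 ∨ ¬p1 ∨ ¬p3)   [distribute ∨ over ∧]

(p4 ∨ p1 ∨ p3) ∧ (p4 ∨ ¬p1 ∨ ¬p3)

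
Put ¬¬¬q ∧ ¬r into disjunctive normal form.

¬¬¬q ∧ ¬r
≡ ¬q ∧ ¬r   [double negation]

¬q ∧ ¬r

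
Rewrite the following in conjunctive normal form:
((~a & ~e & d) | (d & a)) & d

((~a & ~e & d) | (d & a)) & d
= (~a | d) & (~a | a) & (~e | d) & (~e | a) & (d | d) & (d | a) & d   (distribute | over &)
= (~e | a) & d   (simplify)

(~e | a) & d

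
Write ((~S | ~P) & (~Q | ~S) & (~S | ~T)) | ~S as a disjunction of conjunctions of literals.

~S | (~P & ~Q & ~T)

((~S | ~P) & (~Q | ~S) & (~S | ~T)) | ~S
⇔ (~S & ~Q & ~S) | (~S & ~Q & ~T) | (~S & ~S & ~S) | (~S & ~S & ~T) | (~P & ~Q & ~S) | (~P & ~Q & ~T) | (~P & ~S & ~S) | (~P & ~S & ~T) | ~S
⇔ ~S | (~P & ~Q & ~T)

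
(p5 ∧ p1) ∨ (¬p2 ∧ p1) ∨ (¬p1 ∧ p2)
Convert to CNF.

(p5 ∨ ¬p2 ∨ ¬p1) ∧ (p1 ∨ p2)

(p5 ∧ p1) ∨ (¬p2 ∧ p1) ∨ (¬p1 ∧ p2)
⇔ (p5 ∨ ¬p2 ∨ ¬p1) ∧ (p5 ∨ ¬p2 ∨ p2) ∧ (p5 ∨ p1 ∨ ¬p1) ∧ (p5 ∨ p1 ∨ p2) ∧ (p1 ∨ ¬p2 ∨ ¬p1) ∧ (p1 ∨ ¬p2 ∨ p2) ∧ (p1 ∨ p1 ∨ ¬p1) ∧ (p1 ∨ p1 ∨ p2)   (distribute ∨ over ∧)
⇔ (p5 ∨ ¬p2 ∨ ¬p1) ∧ (p1 ∨ p2)   (simplify)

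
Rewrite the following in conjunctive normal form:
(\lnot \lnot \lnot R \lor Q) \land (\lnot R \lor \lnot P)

(\lnot R \lor Q) \land (\lnot R \lor \lnot P)

(\lnot \lnot \lnot R \lor Q) \land (\lnot R \lor \lnot P)
= (\lnot R \lor Q) \land (\lnot R \lor \lnot P)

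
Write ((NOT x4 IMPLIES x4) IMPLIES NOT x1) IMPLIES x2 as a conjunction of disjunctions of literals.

(x4 OR x2) AND (x1 OR x2)

((NOT x4 IMPLIES x4) IMPLIES NOT x1) IMPLIES x2
= NOT ((NOT x4 IMPLIES x4) IMPLIES NOT x1) OR x2   [eliminate IMPLIES]
= NOT (NOT (NOT x4 IMPLIES x4) OR NOT x1) OR x2   [eliminate IMPLIES]
= NOT (NOT (NOT NOT x4 OR x4) OR NOT x1) OR x2   [eliminate IMPLIES]
= (NOT NOT (NOT NOT x4 OR x4) AND NOT NOT x1) OR x2   [De Morgan]
= ((NOT NOT x4 OR x4) AND NOT NOT x1) OR x2   [double negation]
= ((x4 OR x4) AND NOT NOT x1) OR x2   [double negation]
= ((x4 OR x4) AND x1) OR x2   [double negation]
= (x4 OR x4 OR x2) AND (x1 OR x2)   [distribute OR over AND]
= (x4 OR x2) AND (x1 OR x2)   [simplify]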